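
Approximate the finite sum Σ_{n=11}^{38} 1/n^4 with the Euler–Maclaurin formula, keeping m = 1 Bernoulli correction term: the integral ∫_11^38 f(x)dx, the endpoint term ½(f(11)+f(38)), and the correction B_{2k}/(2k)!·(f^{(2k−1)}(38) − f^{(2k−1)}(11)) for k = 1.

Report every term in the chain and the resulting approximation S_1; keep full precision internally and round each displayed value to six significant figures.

S_1 ≈ 0.000280820

Integral: ∫_11^38 1/x^4 dx = 0.000244364.
Endpoint term: (f(11) + f(38))/2 = (6.83013e-05 + 4.79585e-07)/2 = 3.43905e-05.
Running total after boundary: 0.000278754.
k=1: B_{2}/(2)! × [f^{(1)}(38) − f^{(1)}(11)] = 1/12 × (-5.04826e-08 − (-2.48369e-05)) = 2.06553e-06.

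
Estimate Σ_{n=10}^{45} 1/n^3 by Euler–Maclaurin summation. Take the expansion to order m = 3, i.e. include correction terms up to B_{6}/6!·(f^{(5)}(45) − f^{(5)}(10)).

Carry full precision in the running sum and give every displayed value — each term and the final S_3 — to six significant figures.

The integral term ∫_10^45 1/x^3 dx = 0.00475309.
Boundary: ½(f(10) + f(45)) = ½(0.00100000 + 1.09739e-05) = 0.000505487.
So far: 0.00525857.
k=1: B_{2}/(2)! × [f^{(1)}(45) − f^{(1)}(10)] = 1/12 × (-7.31596e-07 − (-0.000300000)) = 2.49390e-05.
After k=1: 0.00528351.
k=2: B_{4}/(4)! × [f^{(3)}(45) − f^{(3)}(10)] = −1/720 × (-7.22564e-09 − (-6.00000e-05)) = -8.33233e-08.
After k=2: 0.00528343.
k=3: B_{6}/(6)! × [f^{(5)}(45) − f^{(5)}(10)] = 1/30240 × (-1.49865e-10 − (-2.52000e-05)) = 8.33328e-10.

S_3 ≈ 0.00528343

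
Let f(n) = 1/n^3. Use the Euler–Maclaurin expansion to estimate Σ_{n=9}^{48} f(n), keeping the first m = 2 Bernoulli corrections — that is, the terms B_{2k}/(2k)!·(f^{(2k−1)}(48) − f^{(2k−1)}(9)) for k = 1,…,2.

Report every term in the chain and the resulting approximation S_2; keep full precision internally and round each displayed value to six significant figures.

S_2 ≈ 0.00668412

The integral term ∫_9^48 1/x^3 dx = 0.00595583.
Boundary: ½(f(9) + f(48)) = ½(0.00137174 + 9.04225e-06) = 0.000690392.
Running total after boundary: 0.00664622.
k=1: B_{2}/(2)! × [f^{(1)}(48) − f^{(1)}(9)] = 1/12 × (-5.65140e-07 − (-0.000457247)) = 3.80569e-05.
Running total after k=1: 0.00668427.
k=2: B_{4}/(4)! × [f^{(3)}(48) − f^{(3)}(9)] = −1/720 × (-4.90573e-09 − (-0.000112901)) = -1.56800e-07.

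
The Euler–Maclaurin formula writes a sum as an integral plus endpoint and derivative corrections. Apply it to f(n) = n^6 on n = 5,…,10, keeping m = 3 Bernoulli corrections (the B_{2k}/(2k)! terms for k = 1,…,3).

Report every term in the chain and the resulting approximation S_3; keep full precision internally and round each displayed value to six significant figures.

The integral term ∫_5^10 x^6 dx = 1.41741e+06.
½[f(5) + f(10)] = ½[15625.0 + 1.00000e+06] = 507812.
Integral + boundary = 1.92522e+06.
Order-1 term: 1/12 · (600000 − 18750.0) = 48437.5.
Partial sum through k=1: 1.97366e+06.
Order-2 term: −1/720 · (120000 − 15000.0) = -145.833.
Partial sum through k=2: 1.97351e+06.
Order-3 term: 1/30240 · (7200.00 − 3600.00) = 0.119048.

S_3 ≈ 1.97352e+06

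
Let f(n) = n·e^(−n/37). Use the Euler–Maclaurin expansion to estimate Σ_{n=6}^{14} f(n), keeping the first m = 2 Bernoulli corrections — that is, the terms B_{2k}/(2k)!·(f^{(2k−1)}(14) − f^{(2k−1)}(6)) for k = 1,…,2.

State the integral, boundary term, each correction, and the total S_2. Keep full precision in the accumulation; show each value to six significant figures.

Integral: ∫_6^14 x·e^(−x/37) dx = 60.2918.
Boundary: ½(f(6) + f(14)) = ½(5.10182 + 9.58960) = 7.34571.
Running total after boundary: 67.6375.
k=1: B_{2}/(2)! × [f^{(1)}(14) − f^{(1)}(6)] = 1/12 × (0.425793 − 0.712416) = -0.0238853.
Running total after k=1: 67.6136.
k=2: B_{4}/(4)! × [f^{(3)}(14) − f^{(3)}(6)] = −1/720 × (0.00131171 − 0.00176262) = 6.26255e-07.

S_2 ≈ 67.6136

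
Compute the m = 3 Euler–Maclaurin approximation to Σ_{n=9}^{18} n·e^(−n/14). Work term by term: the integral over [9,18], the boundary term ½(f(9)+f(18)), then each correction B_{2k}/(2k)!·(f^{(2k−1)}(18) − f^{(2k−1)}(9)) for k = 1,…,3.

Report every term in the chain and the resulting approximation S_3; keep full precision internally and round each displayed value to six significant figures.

S_3 ≈ 50.2847

∫_9^18 x·e^(−x/14) dx evaluates to 45.4528.
Boundary: ½(f(9) + f(18)) = ½(4.73209 + 4.97615) = 4.85412.
So far: 50.3069.
Correction k=1: B_{2}/2! · (f^{(1)}(18) − f^{(1)}(9)) = 1/12 · (-0.0789866 − 0.187781) = -0.0222307.
Running total after k=1: 50.2847.
Correction k=2: B_{4}/4! · (f^{(3)}(18) − f^{(3)}(9)) = −1/720 · (0.00241796 − 0.00632325) = 5.42402e-06.
Running total after k=2: 50.2847.
Correction k=3: B_{6}/6! · (f^{(5)}(18) − f^{(5)}(9)) = 1/30240 · (2.67291e-05 − 5.96349e-05) = -1.08815e-09.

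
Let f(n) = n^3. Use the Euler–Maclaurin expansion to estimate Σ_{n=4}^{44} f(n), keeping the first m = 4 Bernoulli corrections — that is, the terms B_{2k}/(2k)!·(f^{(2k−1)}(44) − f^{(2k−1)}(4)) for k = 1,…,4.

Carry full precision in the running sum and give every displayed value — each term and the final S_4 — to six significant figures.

S_4 ≈ 980064

∫_4^44 x^3 dx evaluates to 936960.
Boundary: ½(f(4) + f(44)) = ½(64.0000 + 85184.0) = 42624.0.
Running total after boundary: 979584.
k=1: B_{2}/(2)! × [f^{(1)}(44) − f^{(1)}(4)] = 1/12 × (5808.00 − 48.0000) = 480.000.
Partial sum through k=1: 980064.
k=2: B_{4}/(4)! × [f^{(3)}(44) − f^{(3)}(4)] = −1/720 × (6.00000 − 6.00000) = 0.00000.
Partial sum through k=2: 980064.
k=3: B_{6}/(6)! × [f^{(5)}(44) − f^{(5)}(4)] = 1/30240 × (0.00000 − 0.00000) = 0.00000.
Partial sum through k=3: 980064.
k=4: B_{8}/(8)! × [f^{(7)}(44) − f^{(7)}(4)] = −1/1209600 × (0.00000 − 0.00000) = 0.00000.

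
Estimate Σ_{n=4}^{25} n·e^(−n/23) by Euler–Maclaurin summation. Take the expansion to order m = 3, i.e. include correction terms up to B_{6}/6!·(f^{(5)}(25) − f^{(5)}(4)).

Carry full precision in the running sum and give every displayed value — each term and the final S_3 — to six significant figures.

S_3 ≈ 155.391

Integral: ∫_4^25 x·e^(−x/23) dx = 149.555.
Boundary: ½(f(4) + f(25)) = ½(3.36148 + 8.43103) = 5.89626.
So far: 155.452.
Correction k=1: B_{2}/2! · (f^{(1)}(25) − f^{(1)}(4)) = 1/12 · (-0.0293253 − 0.694219) = -0.0602953.
Running total after k=1: 155.391.
Correction k=2: B_{4}/4! · (f^{(3)}(25) − f^{(3)}(4)) = −1/720 · (0.00121958 − 0.00448952) = 4.54159e-06.
Running total after k=2: 155.391.
Correction k=3: B_{6}/6! · (f^{(5)}(25) − f^{(5)}(4)) = 1/30240 · (4.71568e-06 − 1.44929e-05) = -3.23320e-10.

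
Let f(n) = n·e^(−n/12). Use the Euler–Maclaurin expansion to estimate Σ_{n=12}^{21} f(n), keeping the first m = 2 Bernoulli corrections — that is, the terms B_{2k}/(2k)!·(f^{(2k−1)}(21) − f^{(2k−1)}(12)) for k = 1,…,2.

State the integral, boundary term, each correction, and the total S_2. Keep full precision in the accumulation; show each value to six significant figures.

S_2 ≈ 41.1558

Integral: ∫_12^21 x·e^(−x/12) dx = 37.1348.
Boundary: ½(f(12) + f(21)) = ½(4.41455 + 3.64925) = 4.03190.
Running total after boundary: 41.1667.
Order-1 term: 1/12 · (-0.130330 − 0.00000) = -0.0108609.
Partial sum through k=1: 41.1558.
Order-2 term: −1/720 · (0.00150845 − 0.00510944) = 5.00136e-06.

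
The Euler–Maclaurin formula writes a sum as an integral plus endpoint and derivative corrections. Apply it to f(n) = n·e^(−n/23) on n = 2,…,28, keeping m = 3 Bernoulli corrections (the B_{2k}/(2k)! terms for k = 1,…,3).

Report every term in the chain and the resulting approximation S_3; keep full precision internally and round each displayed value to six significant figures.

S_3 ≈ 184.888

∫_2^28 x·e^(−x/23) dx evaluates to 179.903.
Endpoint term: (f(2) + f(28))/2 = (1.83343 + 8.28804)/2 = 5.06074.
Integral + boundary = 184.963.
Correction k=1: B_{2}/2! · (f^{(1)}(28) − f^{(1)}(2)) = 1/12 · (-0.0643481 − 0.837002) = -0.0751125.
Running total after k=1: 184.888.
Correction k=2: B_{4}/4! · (f^{(3)}(28) − f^{(3)}(2)) = −1/720 · (0.000997457 − 0.00504808) = 5.62587e-06.
Running total after k=2: 184.888.
Correction k=3: B_{6}/6! · (f^{(5)}(28) − f^{(5)}(2)) = 1/30240 · (4.00105e-06 − 1.60944e-05) = -3.99912e-10.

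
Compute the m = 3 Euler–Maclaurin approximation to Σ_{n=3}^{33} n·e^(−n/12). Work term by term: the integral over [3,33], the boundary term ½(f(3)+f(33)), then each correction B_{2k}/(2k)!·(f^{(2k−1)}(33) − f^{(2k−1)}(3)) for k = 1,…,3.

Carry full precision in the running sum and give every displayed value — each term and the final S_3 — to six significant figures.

∫_3^33 x·e^(−x/12) dx evaluates to 105.663.
Endpoint term: (f(3) + f(33))/2 = (2.33640 + 2.10962)/2 = 2.22301.
Integral + boundary = 107.886.
Correction k=1: B_{2}/2! · (f^{(1)}(33) − f^{(1)}(3)) = 1/12 · (-0.111874 − 0.584101) = -0.0579979.
Partial sum through k=1: 107.828.
Correction k=2: B_{4}/4! · (f^{(3)}(33) − f^{(3)}(3)) = −1/720 · (0.000110986 − 0.0148729) = 2.05027e-05.
Partial sum through k=2: 107.828.
Correction k=3: B_{6}/6! · (f^{(5)}(33) − f^{(5)}(3)) = 1/30240 · (6.93662e-06 − 0.000178400) = -5.67009e-09.

S_3 ≈ 107.828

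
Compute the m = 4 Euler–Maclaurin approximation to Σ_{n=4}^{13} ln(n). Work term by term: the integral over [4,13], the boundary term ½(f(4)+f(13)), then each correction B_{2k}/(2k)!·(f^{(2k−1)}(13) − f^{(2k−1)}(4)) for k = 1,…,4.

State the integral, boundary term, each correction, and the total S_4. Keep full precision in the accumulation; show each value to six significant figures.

S_4 ≈ 20.7604

Integral: ∫_4^13 ln(x) dx = 18.7992.
½[f(4) + f(13)] = ½[1.38629 + 2.56495] = 1.97562.
Integral + boundary = 20.7748.
k=1: B_{2}/(2)! × [f^{(1)}(13) − f^{(1)}(4)] = 1/12 × (0.0769231 − 0.250000) = -0.0144231.
Running total after k=1: 20.7604.
k=2: B_{4}/(4)! × [f^{(3)}(13) − f^{(3)}(4)] = −1/720 × (0.000910332 − 0.0312500) = 4.21384e-05.
Running total after k=2: 20.7604.
k=3: B_{6}/(6)! × [f^{(5)}(13) − f^{(5)}(4)] = 1/30240 × (6.46390e-05 − 0.0234375) = -7.72912e-07.
Running total after k=3: 20.7604.
k=4: B_{8}/(8)! × [f^{(7)}(13) − f^{(7)}(4)] = −1/1209600 × (1.14744e-05 − 0.0439453) = 3.63210e-08.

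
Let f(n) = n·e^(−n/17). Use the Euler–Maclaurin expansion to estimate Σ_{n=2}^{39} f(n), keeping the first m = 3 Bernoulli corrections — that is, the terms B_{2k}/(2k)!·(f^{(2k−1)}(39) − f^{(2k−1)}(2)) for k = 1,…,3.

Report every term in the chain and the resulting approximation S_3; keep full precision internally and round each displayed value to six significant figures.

S_3 ≈ 193.920

Integral: ∫_2^39 x·e^(−x/17) dx = 191.141.
½[f(2) + f(39)] = ½[1.77802 + 3.93316] = 2.85559.
So far: 193.996.
Order-1 term: 1/12 · (-0.130512 − 0.784420) = -0.0762444.
Running total after k=1: 193.920.
Order-2 term: −1/720 · (0.000246327 − 0.00886657) = 1.19726e-05.
Running total after k=2: 193.920.
Order-3 term: 1/30240 · (3.26731e-06 − 5.19685e-05) = -1.61049e-09.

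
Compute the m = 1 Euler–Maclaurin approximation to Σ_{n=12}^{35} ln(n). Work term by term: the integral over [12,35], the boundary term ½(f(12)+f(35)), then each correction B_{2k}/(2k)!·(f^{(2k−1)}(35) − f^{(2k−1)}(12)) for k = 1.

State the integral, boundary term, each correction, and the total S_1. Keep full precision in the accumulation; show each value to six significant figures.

∫_12^35 ln(x) dx evaluates to 71.6183.
Endpoint term: (f(12) + f(35))/2 = (2.48491 + 3.55535)/2 = 3.02013.
Running total after boundary: 74.6384.
Order-1 term: 1/12 · (0.0285714 − 0.0833333) = -0.00456349.

S_1 ≈ 74.6339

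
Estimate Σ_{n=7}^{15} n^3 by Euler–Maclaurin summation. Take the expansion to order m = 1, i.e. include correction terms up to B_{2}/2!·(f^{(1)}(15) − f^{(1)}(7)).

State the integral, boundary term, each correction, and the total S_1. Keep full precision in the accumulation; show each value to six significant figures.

S_1 ≈ 13959.0

The integral term ∫_7^15 x^3 dx = 12056.0.
Boundary: ½(f(7) + f(15)) = ½(343.000 + 3375.00) = 1859.00.
Running total after boundary: 13915.0.
Correction k=1: B_{2}/2! · (f^{(1)}(15) − f^{(1)}(7)) = 1/12 · (675.000 − 147.000) = 44.0000.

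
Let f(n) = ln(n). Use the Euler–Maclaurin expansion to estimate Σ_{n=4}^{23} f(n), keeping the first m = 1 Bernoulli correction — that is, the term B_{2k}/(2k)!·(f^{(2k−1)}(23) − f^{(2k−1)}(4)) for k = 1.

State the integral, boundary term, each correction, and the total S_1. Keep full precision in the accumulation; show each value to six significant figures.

∫_4^23 ln(x) dx evaluates to 47.5712.
Boundary: ½(f(4) + f(23)) = ½(1.38629 + 3.13549) = 2.26089.
So far: 49.8321.
Order-1 term: 1/12 · (0.0434783 − 0.250000) = -0.0172101.

S_1 ≈ 49.8149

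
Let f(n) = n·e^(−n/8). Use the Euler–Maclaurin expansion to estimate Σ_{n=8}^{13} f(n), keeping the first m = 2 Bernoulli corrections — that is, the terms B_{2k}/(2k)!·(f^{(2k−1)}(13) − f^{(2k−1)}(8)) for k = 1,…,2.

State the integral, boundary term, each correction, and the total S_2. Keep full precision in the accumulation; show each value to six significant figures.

S_2 ≈ 16.7486

Integral: ∫_8^13 x·e^(−x/8) dx = 14.0074.
Endpoint term: (f(8) + f(13))/2 = (2.94304 + 2.55985)/2 = 2.75144.
So far: 16.7589.
Order-1 term: 1/12 · (-0.123070 − 0.00000) = -0.0102558.
Partial sum through k=1: 16.7486.
Order-2 term: −1/720 · (0.00423052 − 0.0114962) = 1.00913e-05.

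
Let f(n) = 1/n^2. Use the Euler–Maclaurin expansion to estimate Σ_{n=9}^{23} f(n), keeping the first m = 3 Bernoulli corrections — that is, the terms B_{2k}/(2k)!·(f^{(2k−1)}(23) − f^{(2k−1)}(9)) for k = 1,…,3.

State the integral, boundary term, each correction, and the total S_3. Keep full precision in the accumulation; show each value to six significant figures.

Integral: ∫_9^23 1/x^2 dx = 0.0676329.
½[f(9) + f(23)] = ½[0.0123457 + 0.00189036] = 0.00711802.
Integral + boundary = 0.0747509.
k=1: B_{2}/(2)! × [f^{(1)}(23) − f^{(1)}(9)] = 1/12 × (-0.000164379 − (-0.00274348)) = 0.000214925.
Running total after k=1: 0.0749658.
k=2: B_{4}/(4)! × [f^{(3)}(23) − f^{(3)}(9)] = −1/720 × (-3.72883e-06 − (-0.000406442)) = -5.59324e-07.
Running total after k=2: 0.0749652.
k=3: B_{6}/(6)! × [f^{(5)}(23) − f^{(5)}(9)] = 1/30240 × (-2.11465e-07 − (-0.000150534)) = 4.97099e-09.

S_3 ≈ 0.0749652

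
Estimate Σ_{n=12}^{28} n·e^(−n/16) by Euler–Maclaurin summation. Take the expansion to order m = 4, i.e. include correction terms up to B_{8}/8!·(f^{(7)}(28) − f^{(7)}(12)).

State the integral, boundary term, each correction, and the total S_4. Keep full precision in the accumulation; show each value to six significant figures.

The integral term ∫_12^28 x·e^(−x/16) dx = 89.2834.
Boundary: ½(f(12) + f(28)) = ½(5.66840 + 4.86567) = 5.26703.
Integral + boundary = 94.5504.
Correction k=1: B_{2}/2! · (f^{(1)}(28) − f^{(1)}(12)) = 1/12 · (-0.130330 − 0.118092) = -0.0207018.
Running total after k=1: 94.5297.
Correction k=2: B_{4}/4! · (f^{(3)}(28) − f^{(3)}(12)) = −1/720 · (0.000848506 − 0.00415166) = 4.58771e-06.
Running total after k=2: 94.5297.
Correction k=3: B_{6}/6! · (f^{(5)}(28) − f^{(5)}(12)) = 1/30240 · (8.61763e-06 − 3.06329e-05) = -7.28018e-10.
Running total after k=3: 94.5297.
Correction k=4: B_{8}/8! · (f^{(7)}(28) − f^{(7)}(12)) = −1/1209600 · (5.43781e-08 − 1.75970e-07) = 1.00523e-13.

S_4 ≈ 94.5297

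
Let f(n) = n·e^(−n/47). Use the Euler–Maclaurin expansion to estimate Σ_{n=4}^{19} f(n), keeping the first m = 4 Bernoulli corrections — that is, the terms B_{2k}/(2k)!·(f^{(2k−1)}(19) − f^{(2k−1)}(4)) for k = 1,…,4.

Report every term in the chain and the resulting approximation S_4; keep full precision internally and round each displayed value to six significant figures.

S_4 ≈ 139.077

Integral: ∫_4^19 x·e^(−x/47) dx = 130.936.
Boundary: ½(f(4) + f(19)) = ½(3.67366 + 12.6820) = 8.17783.
Integral + boundary = 139.114.
Order-1 term: 1/12 · (0.397644 − 0.840252) = -0.0368840.
After k=1: 139.077.
Order-2 term: −1/720 · (0.000784333 − 0.00121190) = 5.93839e-07.
After k=2: 139.077.
Order-3 term: 1/30240 · (6.28635e-07 − 9.25042e-07) = -9.80182e-12.
After k=3: 139.077.
Order-4 term: −1/1209600 · (4.08424e-10 − 5.89165e-10) = 1.49423e-16.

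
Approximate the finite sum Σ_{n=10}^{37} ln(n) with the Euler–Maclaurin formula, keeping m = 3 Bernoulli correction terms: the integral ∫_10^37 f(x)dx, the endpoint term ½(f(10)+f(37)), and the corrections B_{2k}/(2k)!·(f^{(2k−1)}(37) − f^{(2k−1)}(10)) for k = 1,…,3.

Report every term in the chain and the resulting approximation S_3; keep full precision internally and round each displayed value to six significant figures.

S_3 ≈ 86.5288

Integral: ∫_10^37 ln(x) dx = 83.5781.
Boundary: ½(f(10) + f(37)) = ½(2.30259 + 3.61092) = 2.95675.
Running total after boundary: 86.5349.
Correction k=1: B_{2}/2! · (f^{(1)}(37) − f^{(1)}(10)) = 1/12 · (0.0270270 − 0.100000) = -0.00608108.
Partial sum through k=1: 86.5288.
Correction k=2: B_{4}/4! · (f^{(3)}(37) − f^{(3)}(10)) = −1/720 · (3.94843e-05 − 0.00200000) = 2.72294e-06.
Partial sum through k=2: 86.5288.
Correction k=3: B_{6}/6! · (f^{(5)}(37) − f^{(5)}(10)) = 1/30240 · (3.46101e-07 − 0.000240000) = -7.92506e-09.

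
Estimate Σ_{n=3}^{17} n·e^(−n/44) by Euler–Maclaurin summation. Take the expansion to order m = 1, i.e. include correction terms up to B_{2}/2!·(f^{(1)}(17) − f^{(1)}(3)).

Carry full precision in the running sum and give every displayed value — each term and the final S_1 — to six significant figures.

Integral: ∫_3^17 x·e^(−x/44) dx = 107.859.
Boundary: ½(f(3) + f(17)) = ½(2.80227 + 11.5519) = 7.17708.
So far: 115.036.
Correction k=1: B_{2}/2! · (f^{(1)}(17) − f^{(1)}(3)) = 1/12 · (0.416980 − 0.870403) = -0.0377852.

S_1 ≈ 114.998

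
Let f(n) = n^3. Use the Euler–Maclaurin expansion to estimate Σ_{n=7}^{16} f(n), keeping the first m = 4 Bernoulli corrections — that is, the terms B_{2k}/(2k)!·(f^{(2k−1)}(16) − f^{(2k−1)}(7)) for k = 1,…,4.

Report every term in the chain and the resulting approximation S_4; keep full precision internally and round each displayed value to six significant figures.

Integral: ∫_7^16 x^3 dx = 15783.8.
½[f(7) + f(16)] = ½[343.000 + 4096.00] = 2219.50.
Integral + boundary = 18003.2.
Correction k=1: B_{2}/2! · (f^{(1)}(16) − f^{(1)}(7)) = 1/12 · (768.000 − 147.000) = 51.7500.
Partial sum through k=1: 18055.0.
Correction k=2: B_{4}/4! · (f^{(3)}(16) − f^{(3)}(7)) = −1/720 · (6.00000 − 6.00000) = 0.00000.
Partial sum through k=2: 18055.0.
Correction k=3: B_{6}/6! · (f^{(5)}(16) − f^{(5)}(7)) = 1/30240 · (0.00000 − 0.00000) = 0.00000.
Partial sum through k=3: 18055.0.
Correction k=4: B_{8}/8! · (f^{(7)}(16) − f^{(7)}(7)) = −1/1209600 · (0.00000 − 0.00000) = 0.00000.

S_4 ≈ 18055.0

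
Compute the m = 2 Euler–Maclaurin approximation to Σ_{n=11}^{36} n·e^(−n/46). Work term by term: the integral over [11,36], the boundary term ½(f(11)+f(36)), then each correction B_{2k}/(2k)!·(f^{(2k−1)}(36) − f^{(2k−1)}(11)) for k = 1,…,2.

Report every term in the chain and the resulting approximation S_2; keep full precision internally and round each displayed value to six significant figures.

∫_11^36 x·e^(−x/46) dx evaluates to 339.730.
Boundary: ½(f(11) + f(36)) = ½(8.66043 + 16.4596) = 12.5600.
So far: 352.290.
Correction k=1: B_{2}/2! · (f^{(1)}(36) − f^{(1)}(11)) = 1/12 · (0.0993939 − 0.599042) = -0.0416373.
Partial sum through k=1: 352.248.
Correction k=2: B_{4}/4! · (f^{(3)}(36) − f^{(3)}(11)) = −1/720 · (0.000479120 − 0.00102725) = 7.61296e-07.

S_2 ≈ 352.248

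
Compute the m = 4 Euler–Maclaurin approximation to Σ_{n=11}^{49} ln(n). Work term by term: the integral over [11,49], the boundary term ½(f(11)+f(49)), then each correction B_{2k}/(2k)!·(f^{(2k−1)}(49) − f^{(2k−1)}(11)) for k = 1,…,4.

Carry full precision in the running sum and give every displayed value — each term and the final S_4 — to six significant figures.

The integral term ∫_11^49 ln(x) dx = 126.322.
½[f(11) + f(49)] = ½[2.39790 + 3.89182] = 3.14486.
Running total after boundary: 129.467.
k=1: B_{2}/(2)! × [f^{(1)}(49) − f^{(1)}(11)] = 1/12 × (0.0204082 − 0.0909091) = -0.00587508.
Running total after k=1: 129.461.
k=2: B_{4}/(4)! × [f^{(3)}(49) − f^{(3)}(11)] = −1/720 × (1.69997e-05 − 0.00150263) = 2.06337e-06.
Running total after k=2: 129.461.
k=3: B_{6}/(6)! × [f^{(5)}(49) − f^{(5)}(11)] = 1/30240 × (8.49632e-08 − 0.000149021) = -4.92514e-09.
Running total after k=3: 129.461.
k=4: B_{8}/(8)! × [f^{(7)}(49) − f^{(7)}(11)] = −1/1209600 × (1.06160e-09 − 3.69474e-05) = 3.05442e-11.

S_4 ≈ 129.461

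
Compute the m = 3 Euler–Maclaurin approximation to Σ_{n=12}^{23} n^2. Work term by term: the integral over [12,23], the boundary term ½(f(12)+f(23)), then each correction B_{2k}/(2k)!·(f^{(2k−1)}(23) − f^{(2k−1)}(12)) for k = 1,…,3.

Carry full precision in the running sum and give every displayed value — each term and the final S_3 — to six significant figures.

∫_12^23 x^2 dx evaluates to 3479.67.
Boundary: ½(f(12) + f(23)) = ½(144.000 + 529.000) = 336.500.
Running total after boundary: 3816.17.
k=1: B_{2}/(2)! × [f^{(1)}(23) − f^{(1)}(12)] = 1/12 × (46.0000 − 24.0000) = 1.83333.
After k=1: 3818.00.
k=2: B_{4}/(4)! × [f^{(3)}(23) − f^{(3)}(12)] = −1/720 × (0.00000 − 0.00000) = 0.00000.
After k=2: 3818.00.
k=3: B_{6}/(6)! × [f^{(5)}(23) − f^{(5)}(12)] = 1/30240 × (0.00000 − 0.00000) = 0.00000.

S_3 ≈ 3818.00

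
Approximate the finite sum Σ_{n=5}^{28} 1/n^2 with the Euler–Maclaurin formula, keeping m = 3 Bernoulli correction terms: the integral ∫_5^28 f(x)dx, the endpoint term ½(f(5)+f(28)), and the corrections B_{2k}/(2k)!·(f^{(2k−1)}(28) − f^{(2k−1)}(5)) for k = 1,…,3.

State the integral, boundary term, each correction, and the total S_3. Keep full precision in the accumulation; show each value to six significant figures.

The integral term ∫_5^28 1/x^2 dx = 0.164286.
½[f(5) + f(28)] = ½[0.0400000 + 0.00127551] = 0.0206378.
So far: 0.184923.
Correction k=1: B_{2}/2! · (f^{(1)}(28) − f^{(1)}(5)) = 1/12 · (-9.11079e-05 − (-0.0160000)) = 0.00132574.
Partial sum through k=1: 0.186249.
Correction k=2: B_{4}/4! · (f^{(3)}(28) − f^{(3)}(5)) = −1/720 · (-1.39451e-06 − (-0.00768000)) = -1.06647e-05.
Partial sum through k=2: 0.186239.
Correction k=3: B_{6}/6! · (f^{(5)}(28) − f^{(5)}(5)) = 1/30240 · (-5.33613e-08 − (-0.00921600)) = 3.04760e-07.

S_3 ≈ 0.186239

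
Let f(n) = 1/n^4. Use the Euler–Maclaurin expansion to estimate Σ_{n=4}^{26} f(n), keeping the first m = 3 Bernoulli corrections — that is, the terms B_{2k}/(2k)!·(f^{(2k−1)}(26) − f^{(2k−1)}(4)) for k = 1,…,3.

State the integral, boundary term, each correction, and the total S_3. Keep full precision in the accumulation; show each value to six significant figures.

The integral term ∫_4^26 1/x^4 dx = 0.00518937.
½[f(4) + f(26)] = ½[0.00390625 + 2.18830e-06] = 0.00195422.
Running total after boundary: 0.00714359.
Order-1 term: 1/12 · (-3.36661e-07 − (-0.00390625)) = 0.000325493.
Running total after k=1: 0.00746908.
Order-2 term: −1/720 · (-1.49406e-08 − (-0.00732422)) = -1.01725e-05.
Running total after k=2: 0.00745891.
Order-3 term: 1/30240 · (-1.23768e-09 − (-0.0256348)) = 8.47710e-07.

S_3 ≈ 0.00745976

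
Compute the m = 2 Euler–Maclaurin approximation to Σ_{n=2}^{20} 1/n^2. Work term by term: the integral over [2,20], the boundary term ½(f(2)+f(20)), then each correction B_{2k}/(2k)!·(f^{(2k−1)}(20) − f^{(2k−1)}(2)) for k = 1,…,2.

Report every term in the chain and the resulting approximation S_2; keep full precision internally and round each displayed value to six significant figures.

S_2 ≈ 0.596021

Integral: ∫_2^20 1/x^2 dx = 0.450000.
Endpoint term: (f(2) + f(20))/2 = (0.250000 + 0.00250000)/2 = 0.126250.
Running total after boundary: 0.576250.
Correction k=1: B_{2}/2! · (f^{(1)}(20) − f^{(1)}(2)) = 1/12 · (-0.000250000 − (-0.250000)) = 0.0208125.
After k=1: 0.597063.
Correction k=2: B_{4}/4! · (f^{(3)}(20) − f^{(3)}(2)) = −1/720 · (-7.50000e-06 − (-0.750000)) = -0.00104166.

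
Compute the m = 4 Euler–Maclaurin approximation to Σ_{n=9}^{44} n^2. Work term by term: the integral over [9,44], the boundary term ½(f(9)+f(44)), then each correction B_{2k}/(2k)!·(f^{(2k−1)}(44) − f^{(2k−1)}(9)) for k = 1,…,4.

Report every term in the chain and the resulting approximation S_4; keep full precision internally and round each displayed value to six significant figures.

S_4 ≈ 29166.0

∫_9^44 x^2 dx evaluates to 28151.7.
½[f(9) + f(44)] = ½[81.0000 + 1936.00] = 1008.50.
So far: 29160.2.
k=1: B_{2}/(2)! × [f^{(1)}(44) − f^{(1)}(9)] = 1/12 × (88.0000 − 18.0000) = 5.83333.
Running total after k=1: 29166.0.
k=2: B_{4}/(4)! × [f^{(3)}(44) − f^{(3)}(9)] = −1/720 × (0.00000 − 0.00000) = 0.00000.
Running total after k=2: 29166.0.
k=3: B_{6}/(6)! × [f^{(5)}(44) − f^{(5)}(9)] = 1/30240 × (0.00000 − 0.00000) = 0.00000.
Running total after k=3: 29166.0.
k=4: B_{8}/(8)! × [f^{(7)}(44) − f^{(7)}(9)] = −1/1209600 × (0.00000 − 0.00000) = 0.00000.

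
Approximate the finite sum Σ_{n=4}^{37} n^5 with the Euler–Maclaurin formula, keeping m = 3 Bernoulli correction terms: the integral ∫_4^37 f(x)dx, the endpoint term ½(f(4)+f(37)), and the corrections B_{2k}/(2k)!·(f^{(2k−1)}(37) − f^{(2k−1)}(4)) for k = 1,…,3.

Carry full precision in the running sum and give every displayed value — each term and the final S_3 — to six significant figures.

Integral: ∫_4^37 x^5 dx = 4.27620e+08.
Endpoint term: (f(4) + f(37))/2 = (1024.00 + 6.93440e+07)/2 = 3.46725e+07.
So far: 4.62293e+08.
Order-1 term: 1/12 · (9.37080e+06 − 1280.00) = 780794.
After k=1: 4.63074e+08.
Order-2 term: −1/720 · (82140.0 − 960.000) = -112.750.
After k=2: 4.63074e+08.
Order-3 term: 1/30240 · (120.000 − 120.000) = 0.00000.

S_3 ≈ 4.63074e+08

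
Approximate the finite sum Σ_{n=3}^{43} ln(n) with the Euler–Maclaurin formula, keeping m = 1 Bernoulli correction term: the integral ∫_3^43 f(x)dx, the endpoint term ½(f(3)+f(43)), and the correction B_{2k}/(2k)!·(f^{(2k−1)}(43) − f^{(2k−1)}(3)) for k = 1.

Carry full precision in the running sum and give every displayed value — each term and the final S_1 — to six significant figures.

S_1 ≈ 120.840

The integral term ∫_3^43 ln(x) dx = 118.436.
½[f(3) + f(43)] = ½[1.09861 + 3.76120] = 2.42991.
So far: 120.866.
Correction k=1: B_{2}/2! · (f^{(1)}(43) − f^{(1)}(3)) = 1/12 · (0.0232558 − 0.333333) = -0.0258398.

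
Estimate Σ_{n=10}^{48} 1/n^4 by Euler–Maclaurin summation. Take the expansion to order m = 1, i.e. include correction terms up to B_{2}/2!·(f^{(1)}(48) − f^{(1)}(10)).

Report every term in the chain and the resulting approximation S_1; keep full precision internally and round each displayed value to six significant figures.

∫_10^48 1/x^4 dx evaluates to 0.000330319.
Endpoint term: (f(10) + f(48))/2 = (0.000100000 + 1.88380e-07)/2 = 5.00942e-05.
Running total after boundary: 0.000380413.
k=1: B_{2}/(2)! × [f^{(1)}(48) − f^{(1)}(10)] = 1/12 × (-1.56983e-08 − (-4.00000e-05)) = 3.33203e-06.

S_1 ≈ 0.000383745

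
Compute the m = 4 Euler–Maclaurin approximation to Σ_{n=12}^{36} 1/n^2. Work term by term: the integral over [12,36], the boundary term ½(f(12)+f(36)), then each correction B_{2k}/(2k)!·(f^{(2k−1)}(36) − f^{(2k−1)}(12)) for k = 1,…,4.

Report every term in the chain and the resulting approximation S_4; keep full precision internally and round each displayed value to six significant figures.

S_4 ≈ 0.0595063

∫_12^36 1/x^2 dx evaluates to 0.0555556.
Boundary: ½(f(12) + f(36)) = ½(0.00694444 + 0.000771605) = 0.00385802.
Running total after boundary: 0.0594136.
Order-1 term: 1/12 · (-4.28669e-05 − (-0.00115741)) = 9.28784e-05.
Partial sum through k=1: 0.0595065.
Order-2 term: −1/720 · (-3.96916e-07 − (-9.64506e-05)) = -1.33408e-07.
Partial sum through k=2: 0.0595063.
Order-3 term: 1/30240 · (-9.18787e-09 − (-2.00939e-05)) = 6.64176e-10.
Partial sum through k=3: 0.0595063.
Order-4 term: −1/1209600 · (-3.97007e-10 − (-7.81429e-06)) = -6.45990e-12.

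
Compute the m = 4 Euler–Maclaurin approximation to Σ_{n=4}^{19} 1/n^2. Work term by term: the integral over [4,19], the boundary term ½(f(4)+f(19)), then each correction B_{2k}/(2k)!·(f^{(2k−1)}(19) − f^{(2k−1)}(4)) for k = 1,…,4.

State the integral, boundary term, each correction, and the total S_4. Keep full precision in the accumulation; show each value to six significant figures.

S_4 ≈ 0.232552

The integral term ∫_4^19 1/x^2 dx = 0.197368.
Boundary: ½(f(4) + f(19)) = ½(0.0625000 + 0.00277008) = 0.0326350.
So far: 0.230003.
Order-1 term: 1/12 · (-0.000291588 − (-0.0312500)) = 0.00257987.
After k=1: 0.232583.
Order-2 term: −1/720 · (-9.69267e-06 − (-0.0234375)) = -3.25386e-05.
After k=2: 0.232551.
Order-3 term: 1/30240 · (-8.05485e-07 − (-0.0439453)) = 1.45319e-06.
After k=3: 0.232552.
Order-4 term: −1/1209600 · (-1.24951e-07 − (-0.153809)) = -1.27156e-07.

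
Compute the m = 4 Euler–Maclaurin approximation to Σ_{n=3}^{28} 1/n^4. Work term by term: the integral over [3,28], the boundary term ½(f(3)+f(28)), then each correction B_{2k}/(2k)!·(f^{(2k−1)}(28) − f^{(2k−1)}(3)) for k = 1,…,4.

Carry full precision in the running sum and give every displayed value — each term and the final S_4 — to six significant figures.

S_4 ≈ 0.0198081

The integral term ∫_3^28 1/x^4 dx = 0.0123305.
½[f(3) + f(28)] = ½[0.0123457 + 1.62693e-06] = 0.00617365.
Integral + boundary = 0.0185041.
Correction k=1: B_{2}/2! · (f^{(1)}(28) − f^{(1)}(3)) = 1/12 · (-2.32418e-07 − (-0.0164609)) = 0.00137172.
After k=1: 0.0198759.
Correction k=2: B_{4}/4! · (f^{(3)}(28) − f^{(3)}(3)) = −1/720 · (-8.89355e-09 − (-0.0548697)) = -7.62079e-05.
After k=2: 0.0197997.
Correction k=3: B_{6}/6! · (f^{(5)}(28) − f^{(5)}(3)) = 1/30240 · (-6.35253e-10 − (-0.341411)) = 1.12901e-05.
After k=3: 0.0198110.
Correction k=4: B_{8}/8! · (f^{(7)}(28) − f^{(7)}(3)) = −1/1209600 · (-7.29245e-11 − (-3.41411)) = -2.82251e-06.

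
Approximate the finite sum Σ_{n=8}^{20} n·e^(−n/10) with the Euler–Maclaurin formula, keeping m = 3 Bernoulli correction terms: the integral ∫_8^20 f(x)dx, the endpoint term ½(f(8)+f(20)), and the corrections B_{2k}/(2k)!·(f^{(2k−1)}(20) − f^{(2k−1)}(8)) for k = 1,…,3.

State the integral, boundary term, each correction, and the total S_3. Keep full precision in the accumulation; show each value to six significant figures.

Integral: ∫_8^20 x·e^(−x/10) dx = 40.2786.
Boundary: ½(f(8) + f(20)) = ½(3.59463 + 2.70671) = 3.15067.
Running total after boundary: 43.4293.
Order-1 term: 1/12 · (-0.135335 − 0.0898658) = -0.0187668.
Running total after k=1: 43.4105.
Order-2 term: −1/720 · (0.00135335 − 0.00988524) = 1.18498e-05.
Running total after k=2: 43.4105.
Order-3 term: 1/30240 · (4.06006e-05 − 0.000188718) = -4.89807e-09.

S_3 ≈ 43.4105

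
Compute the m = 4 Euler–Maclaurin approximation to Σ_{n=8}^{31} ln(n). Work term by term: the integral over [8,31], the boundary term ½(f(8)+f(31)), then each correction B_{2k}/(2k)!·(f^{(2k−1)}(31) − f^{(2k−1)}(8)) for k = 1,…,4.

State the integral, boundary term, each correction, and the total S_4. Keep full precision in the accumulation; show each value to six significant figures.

S_4 ≈ 69.5671

The integral term ∫_8^31 ln(x) dx = 66.8181.
½[f(8) + f(31)] = ½[2.07944 + 3.43399] = 2.75671.
Running total after boundary: 69.5748.
Order-1 term: 1/12 · (0.0322581 − 0.125000) = -0.00772849.
Running total after k=1: 69.5671.
Order-2 term: −1/720 · (6.71344e-05 − 0.00390625) = 5.33211e-06.
Running total after k=2: 69.5671.
Order-3 term: 1/30240 · (8.38306e-07 − 0.000732422) = -2.41926e-08.
Running total after k=3: 69.5671.
Order-4 term: −1/1209600 · (2.61698e-08 − 0.000343323) = 2.83810e-10.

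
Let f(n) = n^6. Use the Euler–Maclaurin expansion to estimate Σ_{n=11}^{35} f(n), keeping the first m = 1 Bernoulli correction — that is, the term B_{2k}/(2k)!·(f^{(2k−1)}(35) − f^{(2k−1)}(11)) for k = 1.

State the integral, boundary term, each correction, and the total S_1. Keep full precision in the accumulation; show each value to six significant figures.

S_1 ≈ 1.01347e+10

∫_11^35 x^6 dx evaluates to 9.18854e+09.
½[f(11) + f(35)] = ½[1.77156e+06 + 1.83827e+09] = 9.20019e+08.
Integral + boundary = 1.01086e+10.
Correction k=1: B_{2}/2! · (f^{(1)}(35) − f^{(1)}(11)) = 1/12 · (3.15131e+08 − 966306) = 2.61804e+07.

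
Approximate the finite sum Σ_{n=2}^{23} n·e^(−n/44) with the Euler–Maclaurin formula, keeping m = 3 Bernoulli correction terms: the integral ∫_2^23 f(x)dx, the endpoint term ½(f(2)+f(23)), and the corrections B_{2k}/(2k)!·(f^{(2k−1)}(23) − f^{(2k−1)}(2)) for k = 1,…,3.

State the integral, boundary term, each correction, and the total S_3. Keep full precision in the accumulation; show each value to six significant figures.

S_3 ≈ 193.908

∫_2^23 x·e^(−x/44) dx evaluates to 186.186.
Boundary: ½(f(2) + f(23)) = ½(1.91113 + 13.6367) = 7.77393.
Integral + boundary = 193.960.
Correction k=1: B_{2}/2! · (f^{(1)}(23) − f^{(1)}(2)) = 1/12 · (0.282976 − 0.912128) = -0.0524294.
Partial sum through k=1: 193.908.
Correction k=2: B_{4}/4! · (f^{(3)}(23) − f^{(3)}(2)) = −1/720 · (0.000758666 − 0.00145829) = 9.71703e-07.
Partial sum through k=2: 193.908.
Correction k=3: B_{6}/6! · (f^{(5)}(23) − f^{(5)}(2)) = 1/30240 · (7.08248e-07 − 1.26314e-06) = -1.83497e-11.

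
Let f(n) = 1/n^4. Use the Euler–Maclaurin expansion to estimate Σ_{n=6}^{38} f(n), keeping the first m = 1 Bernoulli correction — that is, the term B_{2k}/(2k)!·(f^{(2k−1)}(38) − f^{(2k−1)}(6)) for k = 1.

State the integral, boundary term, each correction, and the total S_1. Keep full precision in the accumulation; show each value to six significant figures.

∫_6^38 1/x^4 dx evaluates to 0.00153714.
Endpoint term: (f(6) + f(38))/2 = (0.000771605 + 4.79585e-07)/2 = 0.000386042.
So far: 0.00192318.
Order-1 term: 1/12 · (-5.04826e-08 − (-0.000514403)) = 4.28627e-05.

S_1 ≈ 0.00196604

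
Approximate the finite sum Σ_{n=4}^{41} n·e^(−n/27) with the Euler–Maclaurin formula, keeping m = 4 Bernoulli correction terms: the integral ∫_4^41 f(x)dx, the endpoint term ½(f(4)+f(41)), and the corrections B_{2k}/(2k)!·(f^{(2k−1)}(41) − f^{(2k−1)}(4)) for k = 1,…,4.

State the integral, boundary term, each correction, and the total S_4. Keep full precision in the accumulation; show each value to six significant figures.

S_4 ≈ 325.742

The integral term ∫_4^41 x·e^(−x/27) dx = 319.598.
Endpoint term: (f(4) + f(41))/2 = (3.44921 + 8.98048)/2 = 6.21485.
Running total after boundary: 325.812.
Correction k=1: B_{2}/2! · (f^{(1)}(41) − f^{(1)}(4)) = 1/12 · (-0.113574 − 0.734555) = -0.0706774.
Running total after k=1: 325.742.
Correction k=2: B_{4}/4! · (f^{(3)}(41) − f^{(3)}(4)) = −1/720 · (0.000445128 − 0.00337334) = 4.06696e-06.
Running total after k=2: 325.742.
Correction k=3: B_{6}/6! · (f^{(5)}(41) − f^{(5)}(4)) = 1/30240 · (1.43491e-06 − 7.87250e-06) = -2.12883e-10.
Running total after k=3: 325.742.
Correction k=4: B_{8}/8! · (f^{(7)}(41) − f^{(7)}(4)) = −1/1209600 · (3.09907e-09 − 1.52505e-08) = 1.00459e-14.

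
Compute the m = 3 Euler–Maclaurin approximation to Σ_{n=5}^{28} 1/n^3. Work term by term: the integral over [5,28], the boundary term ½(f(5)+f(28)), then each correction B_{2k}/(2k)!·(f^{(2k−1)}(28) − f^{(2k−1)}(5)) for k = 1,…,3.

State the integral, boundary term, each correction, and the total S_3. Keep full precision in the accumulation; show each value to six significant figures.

Integral: ∫_5^28 1/x^3 dx = 0.0193622.
Boundary: ½(f(5) + f(28)) = ½(0.00800000 + 4.55539e-05) = 0.00402278.
So far: 0.0233850.
k=1: B_{2}/(2)! × [f^{(1)}(28) − f^{(1)}(5)] = 1/12 × (-4.88078e-06 − (-0.00480000)) = 0.000399593.
After k=1: 0.0237846.
k=2: B_{4}/(4)! × [f^{(3)}(28) − f^{(3)}(5)] = −1/720 × (-1.24510e-07 − (-0.00384000)) = -5.33316e-06.
After k=2: 0.0237793.
k=3: B_{6}/(6)! × [f^{(5)}(28) − f^{(5)}(5)] = 1/30240 × (-6.67016e-09 − (-0.00645120)) = 2.13333e-07.

S_3 ≈ 0.0237795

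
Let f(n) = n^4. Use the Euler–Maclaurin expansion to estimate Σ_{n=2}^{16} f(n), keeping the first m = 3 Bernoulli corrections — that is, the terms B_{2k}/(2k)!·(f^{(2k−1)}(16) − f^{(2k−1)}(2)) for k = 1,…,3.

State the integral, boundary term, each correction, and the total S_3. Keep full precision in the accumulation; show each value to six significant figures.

S_3 ≈ 243847

The integral term ∫_2^16 x^4 dx = 209709.
½[f(2) + f(16)] = ½[16.0000 + 65536.0] = 32776.0.
So far: 242485.
Correction k=1: B_{2}/2! · (f^{(1)}(16) − f^{(1)}(2)) = 1/12 · (16384.0 − 32.0000) = 1362.67.
Partial sum through k=1: 243847.
Correction k=2: B_{4}/4! · (f^{(3)}(16) − f^{(3)}(2)) = −1/720 · (384.000 − 48.0000) = -0.466667.
Partial sum through k=2: 243847.
Correction k=3: B_{6}/6! · (f^{(5)}(16) − f^{(5)}(2)) = 1/30240 · (0.00000 − 0.00000) = 0.00000.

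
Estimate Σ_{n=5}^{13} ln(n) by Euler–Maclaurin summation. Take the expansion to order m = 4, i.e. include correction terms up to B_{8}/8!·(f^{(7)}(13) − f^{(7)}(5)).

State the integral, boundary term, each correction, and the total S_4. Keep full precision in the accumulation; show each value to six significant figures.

Integral: ∫_5^13 ln(x) dx = 17.2972.
½[f(5) + f(13)] = ½[1.60944 + 2.56495] = 2.08719.
Running total after boundary: 19.3843.
Order-1 term: 1/12 · (0.0769231 − 0.200000) = -0.0102564.
Partial sum through k=1: 19.3741.
Order-2 term: −1/720 · (0.000910332 − 0.0160000) = 2.09579e-05.
Partial sum through k=2: 19.3741.
Order-3 term: 1/30240 · (6.46390e-05 − 0.00768000) = -2.51831e-07.
Partial sum through k=3: 19.3741.
Order-4 term: −1/1209600 · (1.14744e-05 − 0.00921600) = 7.60956e-09.

S_4 ≈ 19.3741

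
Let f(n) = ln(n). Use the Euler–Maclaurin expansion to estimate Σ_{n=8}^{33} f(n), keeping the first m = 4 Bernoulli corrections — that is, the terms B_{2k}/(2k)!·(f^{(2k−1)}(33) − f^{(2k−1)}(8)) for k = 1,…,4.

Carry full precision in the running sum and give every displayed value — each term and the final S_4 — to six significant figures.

S_4 ≈ 76.5293

∫_8^33 ln(x) dx evaluates to 73.7492.
½[f(8) + f(33)] = ½[2.07944 + 3.49651] = 2.78797.
Integral + boundary = 76.5372.
Order-1 term: 1/12 · (0.0303030 − 0.125000) = -0.00789141.
Partial sum through k=1: 76.5293.
Order-2 term: −1/720 · (5.56529e-05 − 0.00390625) = 5.34805e-06.
Partial sum through k=2: 76.5293.
Order-3 term: 1/30240 · (6.13256e-07 − 0.000732422) = -2.42000e-08.
Partial sum through k=3: 76.5293.
Order-4 term: −1/1209600 · (1.68941e-08 − 0.000343323) = 2.83818e-10.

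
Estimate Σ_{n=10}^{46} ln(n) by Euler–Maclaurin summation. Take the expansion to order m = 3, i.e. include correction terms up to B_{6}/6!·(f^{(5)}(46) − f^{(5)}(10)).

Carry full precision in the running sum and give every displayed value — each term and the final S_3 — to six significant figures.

The integral term ∫_10^46 ln(x) dx = 117.092.
Endpoint term: (f(10) + f(46))/2 = (2.30259 + 3.82864)/2 = 3.06561.
So far: 120.157.
k=1: B_{2}/(2)! × [f^{(1)}(46) − f^{(1)}(10)] = 1/12 × (0.0217391 − 0.100000) = -0.00652174.
Running total after k=1: 120.151.
k=2: B_{4}/(4)! × [f^{(3)}(46) − f^{(3)}(10)] = −1/720 × (2.05474e-05 − 0.00200000) = 2.74924e-06.
Running total after k=2: 120.151.
k=3: B_{6}/(6)! × [f^{(5)}(46) − f^{(5)}(10)] = 1/30240 × (1.16526e-07 − 0.000240000) = -7.93265e-09.

S_3 ≈ 120.151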